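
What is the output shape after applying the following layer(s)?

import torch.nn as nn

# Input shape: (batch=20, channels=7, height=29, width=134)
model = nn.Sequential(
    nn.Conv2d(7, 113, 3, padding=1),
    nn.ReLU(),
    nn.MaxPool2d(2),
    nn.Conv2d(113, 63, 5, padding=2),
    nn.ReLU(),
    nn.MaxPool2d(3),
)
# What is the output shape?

Input shape: (20, 7, 29, 134)
  -> after first Conv2d: (20, 113, 29, 134)
  -> after first MaxPool2d: (20, 113, 14, 67)
  -> after second Conv2d: (20, 63, 14, 67)
Output shape: (20, 63, 4, 22)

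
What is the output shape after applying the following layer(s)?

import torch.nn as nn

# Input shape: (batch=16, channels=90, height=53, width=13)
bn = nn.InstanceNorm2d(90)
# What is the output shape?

Input shape: (16, 90, 53, 13)
Output shape: (16, 90, 53, 13)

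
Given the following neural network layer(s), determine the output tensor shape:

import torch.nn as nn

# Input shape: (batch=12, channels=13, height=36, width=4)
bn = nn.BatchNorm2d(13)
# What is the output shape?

Input shape: (12, 13, 36, 4)
Output shape: (12, 13, 36, 4)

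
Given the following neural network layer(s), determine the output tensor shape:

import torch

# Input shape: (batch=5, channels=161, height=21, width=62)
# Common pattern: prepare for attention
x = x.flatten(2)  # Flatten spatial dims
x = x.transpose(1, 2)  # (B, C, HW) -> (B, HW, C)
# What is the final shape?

Input shape: (5, 161, 21, 62)
  -> after flatten(2): (5, 161, 1302)
Output shape: (5, 1302, 161)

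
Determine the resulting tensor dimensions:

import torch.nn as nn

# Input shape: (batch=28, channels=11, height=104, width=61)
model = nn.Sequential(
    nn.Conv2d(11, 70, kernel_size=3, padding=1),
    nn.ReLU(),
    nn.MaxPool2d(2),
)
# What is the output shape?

Input shape: (28, 11, 104, 61)
  -> after Conv2d: (28, 70, 104, 61)
  -> after ReLU: (28, 70, 104, 61)
Output shape: (28, 70, 52, 30)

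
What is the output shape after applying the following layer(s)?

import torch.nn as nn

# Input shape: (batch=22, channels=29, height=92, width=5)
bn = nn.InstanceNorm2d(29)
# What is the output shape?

Input shape: (22, 29, 92, 5)
Output shape: (22, 29, 92, 5)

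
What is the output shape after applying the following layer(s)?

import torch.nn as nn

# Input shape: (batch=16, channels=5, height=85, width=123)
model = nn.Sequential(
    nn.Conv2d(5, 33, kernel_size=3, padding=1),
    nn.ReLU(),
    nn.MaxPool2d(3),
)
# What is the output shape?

Input shape: (16, 5, 85, 123)
  -> after Conv2d: (16, 33, 85, 123)
  -> after ReLU: (16, 33, 85, 123)
Output shape: (16, 33, 28, 41)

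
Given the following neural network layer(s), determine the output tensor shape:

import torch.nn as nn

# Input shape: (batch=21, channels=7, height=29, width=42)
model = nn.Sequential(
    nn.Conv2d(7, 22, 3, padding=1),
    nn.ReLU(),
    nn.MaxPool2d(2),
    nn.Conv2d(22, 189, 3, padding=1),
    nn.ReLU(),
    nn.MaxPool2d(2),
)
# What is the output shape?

Input shape: (21, 7, 29, 42)
  -> after first Conv2d: (21, 22, 29, 42)
  -> after first MaxPool2d: (21, 22, 14, 21)
  -> after second Conv2d: (21, 189, 14, 21)
Output shape: (21, 189, 7, 10)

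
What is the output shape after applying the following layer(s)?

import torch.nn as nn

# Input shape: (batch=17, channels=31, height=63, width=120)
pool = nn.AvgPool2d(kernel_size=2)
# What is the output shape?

Input shape: (17, 31, 63, 120)
Output shape: (17, 31, 31, 60)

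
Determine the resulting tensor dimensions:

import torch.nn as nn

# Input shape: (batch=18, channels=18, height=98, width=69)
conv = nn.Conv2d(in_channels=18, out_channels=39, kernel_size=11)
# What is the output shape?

Input shape: (18, 18, 98, 69)
Output shape: (18, 39, 88, 59)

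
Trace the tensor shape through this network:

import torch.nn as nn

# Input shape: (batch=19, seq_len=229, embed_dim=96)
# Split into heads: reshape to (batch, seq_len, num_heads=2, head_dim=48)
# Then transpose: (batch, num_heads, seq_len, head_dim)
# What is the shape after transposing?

Input shape: (19, 229, 96)
  -> after reshape: (19, 229, 2, 48)
Output shape: (19, 2, 229, 48)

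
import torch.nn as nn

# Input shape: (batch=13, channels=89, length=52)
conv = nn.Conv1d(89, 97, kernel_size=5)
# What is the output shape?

Input shape: (13, 89, 52)
Output shape: (13, 97, 48)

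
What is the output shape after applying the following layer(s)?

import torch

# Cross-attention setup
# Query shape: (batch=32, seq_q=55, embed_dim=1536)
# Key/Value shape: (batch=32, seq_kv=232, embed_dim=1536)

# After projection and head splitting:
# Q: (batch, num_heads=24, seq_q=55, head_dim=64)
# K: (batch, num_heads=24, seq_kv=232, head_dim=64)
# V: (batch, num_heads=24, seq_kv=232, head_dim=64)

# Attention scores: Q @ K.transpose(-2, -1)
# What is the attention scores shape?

Input shape: (32, 55, 1536)
Output shape: (32, 24, 55, 232)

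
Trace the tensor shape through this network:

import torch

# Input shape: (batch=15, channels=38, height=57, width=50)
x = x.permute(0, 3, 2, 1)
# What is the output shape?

Input shape: (15, 38, 57, 50)
Output shape: (15, 50, 57, 38)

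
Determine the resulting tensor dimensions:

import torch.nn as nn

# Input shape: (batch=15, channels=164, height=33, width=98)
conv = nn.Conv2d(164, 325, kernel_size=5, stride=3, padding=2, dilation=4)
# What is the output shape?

Input shape: (15, 164, 33, 98)
Output shape: (15, 325, 7, 29)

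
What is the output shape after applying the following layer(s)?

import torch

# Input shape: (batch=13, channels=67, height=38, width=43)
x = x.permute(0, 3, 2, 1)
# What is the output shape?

Input shape: (13, 67, 38, 43)
Output shape: (13, 43, 38, 67)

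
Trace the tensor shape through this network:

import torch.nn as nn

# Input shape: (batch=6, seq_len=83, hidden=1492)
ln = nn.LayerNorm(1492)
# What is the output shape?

Input shape: (6, 83, 1492)
Output shape: (6, 83, 1492)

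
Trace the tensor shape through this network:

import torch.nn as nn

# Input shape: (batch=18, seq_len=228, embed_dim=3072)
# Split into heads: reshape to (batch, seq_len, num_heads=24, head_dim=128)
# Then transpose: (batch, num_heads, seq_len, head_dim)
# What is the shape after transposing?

Input shape: (18, 228, 3072)
  -> after reshape: (18, 228, 24, 128)
Output shape: (18, 24, 228, 128)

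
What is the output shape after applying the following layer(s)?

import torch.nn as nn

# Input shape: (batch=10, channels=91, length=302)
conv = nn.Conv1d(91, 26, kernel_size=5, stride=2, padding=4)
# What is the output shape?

Input shape: (10, 91, 302)
Output shape: (10, 26, 153)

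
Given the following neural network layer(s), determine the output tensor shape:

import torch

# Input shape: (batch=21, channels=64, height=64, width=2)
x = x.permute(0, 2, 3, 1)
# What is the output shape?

Input shape: (21, 64, 64, 2)
Output shape: (21, 64, 2, 64)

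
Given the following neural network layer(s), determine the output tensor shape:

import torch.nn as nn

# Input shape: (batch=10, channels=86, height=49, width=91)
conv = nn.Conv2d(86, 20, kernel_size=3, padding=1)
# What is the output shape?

Input shape: (10, 86, 49, 91)
Output shape: (10, 20, 49, 91)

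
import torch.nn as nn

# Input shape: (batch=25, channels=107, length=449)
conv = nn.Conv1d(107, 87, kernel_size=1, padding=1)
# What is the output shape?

Input shape: (25, 107, 449)
Output shape: (25, 87, 451)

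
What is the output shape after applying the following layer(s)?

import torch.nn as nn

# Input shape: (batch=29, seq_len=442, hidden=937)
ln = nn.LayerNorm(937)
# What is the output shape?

Input shape: (29, 442, 937)
Output shape: (29, 442, 937)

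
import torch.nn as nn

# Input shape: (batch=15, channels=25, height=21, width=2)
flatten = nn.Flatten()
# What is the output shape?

Input shape: (15, 25, 21, 2)
Output shape: (15, 1050)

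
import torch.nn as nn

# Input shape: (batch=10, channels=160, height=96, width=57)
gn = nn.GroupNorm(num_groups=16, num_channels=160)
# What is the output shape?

Input shape: (10, 160, 96, 57)
Output shape: (10, 160, 96, 57)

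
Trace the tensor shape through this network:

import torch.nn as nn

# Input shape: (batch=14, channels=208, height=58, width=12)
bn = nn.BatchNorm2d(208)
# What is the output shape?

Input shape: (14, 208, 58, 12)
Output shape: (14, 208, 58, 12)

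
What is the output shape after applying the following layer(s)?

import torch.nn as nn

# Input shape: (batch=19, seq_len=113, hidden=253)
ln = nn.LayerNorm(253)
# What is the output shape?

Input shape: (19, 113, 253)
Output shape: (19, 113, 253)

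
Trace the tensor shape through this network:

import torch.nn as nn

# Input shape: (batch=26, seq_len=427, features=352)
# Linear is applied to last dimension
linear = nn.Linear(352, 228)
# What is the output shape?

Input shape: (26, 427, 352)
Output shape: (26, 427, 228)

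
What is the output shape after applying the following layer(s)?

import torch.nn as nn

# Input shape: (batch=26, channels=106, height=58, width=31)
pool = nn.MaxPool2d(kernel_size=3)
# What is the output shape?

Input shape: (26, 106, 58, 31)
Output shape: (26, 106, 19, 10)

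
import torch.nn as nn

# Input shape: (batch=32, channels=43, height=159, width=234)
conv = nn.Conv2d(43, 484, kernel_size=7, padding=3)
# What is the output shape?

Input shape: (32, 43, 159, 234)
Output shape: (32, 484, 159, 234)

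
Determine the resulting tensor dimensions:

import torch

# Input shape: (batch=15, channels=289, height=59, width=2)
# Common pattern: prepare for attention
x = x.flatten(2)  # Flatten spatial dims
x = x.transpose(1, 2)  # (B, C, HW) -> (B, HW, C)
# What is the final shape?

Input shape: (15, 289, 59, 2)
  -> after flatten(2): (15, 289, 118)
Output shape: (15, 118, 289)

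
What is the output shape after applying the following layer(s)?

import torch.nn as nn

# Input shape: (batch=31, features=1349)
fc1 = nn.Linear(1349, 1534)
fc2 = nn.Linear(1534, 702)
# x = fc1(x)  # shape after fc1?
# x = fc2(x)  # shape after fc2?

Input shape: (31, 1349)
  -> after fc1: (31, 1534)
Output shape: (31, 702)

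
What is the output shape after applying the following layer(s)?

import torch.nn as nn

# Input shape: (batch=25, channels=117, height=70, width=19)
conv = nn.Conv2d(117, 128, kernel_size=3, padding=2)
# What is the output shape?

Input shape: (25, 117, 70, 19)
Output shape: (25, 128, 72, 21)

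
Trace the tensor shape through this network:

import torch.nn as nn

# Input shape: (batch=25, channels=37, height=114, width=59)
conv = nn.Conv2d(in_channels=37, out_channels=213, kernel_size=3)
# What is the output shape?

Input shape: (25, 37, 114, 59)
Output shape: (25, 213, 112, 57)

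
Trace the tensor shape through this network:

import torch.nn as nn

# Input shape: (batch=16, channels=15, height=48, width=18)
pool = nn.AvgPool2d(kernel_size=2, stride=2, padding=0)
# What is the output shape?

Input shape: (16, 15, 48, 18)
Output shape: (16, 15, 24, 9)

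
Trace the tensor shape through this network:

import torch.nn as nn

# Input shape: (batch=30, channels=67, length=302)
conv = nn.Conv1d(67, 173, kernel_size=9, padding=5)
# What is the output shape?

Input shape: (30, 67, 302)
Output shape: (30, 173, 304)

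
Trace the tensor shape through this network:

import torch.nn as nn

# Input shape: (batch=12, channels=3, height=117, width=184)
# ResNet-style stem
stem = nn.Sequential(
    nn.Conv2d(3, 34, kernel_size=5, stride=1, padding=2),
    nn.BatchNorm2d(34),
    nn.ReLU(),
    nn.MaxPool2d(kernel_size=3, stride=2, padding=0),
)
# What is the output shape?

Input shape: (12, 3, 117, 184)
  -> after Conv2d 5x5 stride=1: (12, 34, 117, 184)
Output shape: (12, 34, 58, 91)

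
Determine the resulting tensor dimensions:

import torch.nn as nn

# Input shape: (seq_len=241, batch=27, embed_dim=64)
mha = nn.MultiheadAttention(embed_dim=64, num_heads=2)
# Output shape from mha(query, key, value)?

Input shape: (241, 27, 64)
Output shape: (241, 27, 64)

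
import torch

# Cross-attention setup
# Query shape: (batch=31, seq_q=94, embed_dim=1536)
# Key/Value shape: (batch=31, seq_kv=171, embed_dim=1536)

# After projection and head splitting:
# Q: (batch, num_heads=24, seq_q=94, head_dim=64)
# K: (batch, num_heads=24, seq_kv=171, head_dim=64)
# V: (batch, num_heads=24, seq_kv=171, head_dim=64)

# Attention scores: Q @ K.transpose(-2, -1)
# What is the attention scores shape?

Input shape: (31, 94, 1536)
Output shape: (31, 24, 94, 171)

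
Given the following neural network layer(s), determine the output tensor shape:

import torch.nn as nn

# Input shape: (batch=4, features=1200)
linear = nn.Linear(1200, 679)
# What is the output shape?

Input shape: (4, 1200)
Output shape: (4, 679)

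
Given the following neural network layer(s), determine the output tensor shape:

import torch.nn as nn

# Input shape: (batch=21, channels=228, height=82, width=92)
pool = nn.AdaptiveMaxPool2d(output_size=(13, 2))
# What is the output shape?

Input shape: (21, 228, 82, 92)
Output shape: (21, 228, 13, 2)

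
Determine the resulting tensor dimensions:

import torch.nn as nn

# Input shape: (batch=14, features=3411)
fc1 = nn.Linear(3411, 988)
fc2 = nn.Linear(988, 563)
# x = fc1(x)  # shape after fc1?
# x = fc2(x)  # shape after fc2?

Input shape: (14, 3411)
  -> after fc1: (14, 988)
Output shape: (14, 563)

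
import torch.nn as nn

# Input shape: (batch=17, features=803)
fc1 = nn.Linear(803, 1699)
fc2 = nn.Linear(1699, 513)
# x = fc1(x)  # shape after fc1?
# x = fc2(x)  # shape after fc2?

Input shape: (17, 803)
  -> after fc1: (17, 1699)
Output shape: (17, 513)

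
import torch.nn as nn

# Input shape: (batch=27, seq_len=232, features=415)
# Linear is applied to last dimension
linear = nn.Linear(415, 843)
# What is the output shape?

Input shape: (27, 232, 415)
Output shape: (27, 232, 843)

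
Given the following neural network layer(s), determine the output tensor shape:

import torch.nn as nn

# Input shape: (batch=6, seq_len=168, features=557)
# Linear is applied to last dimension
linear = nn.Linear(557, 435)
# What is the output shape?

Input shape: (6, 168, 557)
Output shape: (6, 168, 435)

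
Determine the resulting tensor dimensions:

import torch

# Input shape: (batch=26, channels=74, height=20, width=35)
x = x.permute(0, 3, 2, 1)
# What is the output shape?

Input shape: (26, 74, 20, 35)
Output shape: (26, 35, 20, 74)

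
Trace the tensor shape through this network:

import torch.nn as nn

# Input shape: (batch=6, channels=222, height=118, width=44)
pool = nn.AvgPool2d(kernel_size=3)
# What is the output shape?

Input shape: (6, 222, 118, 44)
Output shape: (6, 222, 39, 14)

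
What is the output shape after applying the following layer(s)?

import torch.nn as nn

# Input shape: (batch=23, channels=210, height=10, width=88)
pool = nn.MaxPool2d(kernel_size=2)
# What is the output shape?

Input shape: (23, 210, 10, 88)
Output shape: (23, 210, 5, 44)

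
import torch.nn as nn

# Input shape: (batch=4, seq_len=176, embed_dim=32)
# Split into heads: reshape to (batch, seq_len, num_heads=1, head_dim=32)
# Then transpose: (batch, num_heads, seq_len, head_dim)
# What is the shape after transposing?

Input shape: (4, 176, 32)
  -> after reshape: (4, 176, 1, 32)
Output shape: (4, 1, 176, 32)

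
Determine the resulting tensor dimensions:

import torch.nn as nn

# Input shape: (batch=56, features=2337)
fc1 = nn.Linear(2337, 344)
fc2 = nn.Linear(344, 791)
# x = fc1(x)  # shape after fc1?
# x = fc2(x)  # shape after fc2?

Input shape: (56, 2337)
  -> after fc1: (56, 344)
Output shape: (56, 791)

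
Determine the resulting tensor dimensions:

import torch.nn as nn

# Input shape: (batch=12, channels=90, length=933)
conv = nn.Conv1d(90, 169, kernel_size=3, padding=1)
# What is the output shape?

Input shape: (12, 90, 933)
Output shape: (12, 169, 933)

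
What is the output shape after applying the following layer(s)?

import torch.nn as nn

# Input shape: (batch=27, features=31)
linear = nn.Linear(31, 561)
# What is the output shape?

Input shape: (27, 31)
Output shape: (27, 561)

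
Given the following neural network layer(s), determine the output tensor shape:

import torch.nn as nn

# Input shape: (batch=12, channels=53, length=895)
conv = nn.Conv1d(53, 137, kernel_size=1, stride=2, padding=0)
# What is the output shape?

Input shape: (12, 53, 895)
Output shape: (12, 137, 448)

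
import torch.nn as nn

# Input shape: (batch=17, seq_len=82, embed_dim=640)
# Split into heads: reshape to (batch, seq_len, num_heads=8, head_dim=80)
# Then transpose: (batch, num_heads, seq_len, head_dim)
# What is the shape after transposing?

Input shape: (17, 82, 640)
  -> after reshape: (17, 82, 8, 80)
Output shape: (17, 8, 82, 80)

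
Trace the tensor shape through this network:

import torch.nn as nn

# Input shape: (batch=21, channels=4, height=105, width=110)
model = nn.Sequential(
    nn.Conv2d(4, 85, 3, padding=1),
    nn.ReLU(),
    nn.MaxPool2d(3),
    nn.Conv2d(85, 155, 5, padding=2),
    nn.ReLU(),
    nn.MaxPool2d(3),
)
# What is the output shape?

Input shape: (21, 4, 105, 110)
  -> after first Conv2d: (21, 85, 105, 110)
  -> after first MaxPool2d: (21, 85, 35, 36)
  -> after second Conv2d: (21, 155, 35, 36)
Output shape: (21, 155, 11, 12)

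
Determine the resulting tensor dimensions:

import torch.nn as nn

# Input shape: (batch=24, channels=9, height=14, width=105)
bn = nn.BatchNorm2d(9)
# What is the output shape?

Input shape: (24, 9, 14, 105)
Output shape: (24, 9, 14, 105)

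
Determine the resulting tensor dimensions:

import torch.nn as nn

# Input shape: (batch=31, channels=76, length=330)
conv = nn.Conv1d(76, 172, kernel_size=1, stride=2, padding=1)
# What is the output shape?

Input shape: (31, 76, 330)
Output shape: (31, 172, 166)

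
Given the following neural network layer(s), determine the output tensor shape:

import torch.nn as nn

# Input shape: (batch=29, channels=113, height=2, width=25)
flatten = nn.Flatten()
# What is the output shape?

Input shape: (29, 113, 2, 25)
Output shape: (29, 5650)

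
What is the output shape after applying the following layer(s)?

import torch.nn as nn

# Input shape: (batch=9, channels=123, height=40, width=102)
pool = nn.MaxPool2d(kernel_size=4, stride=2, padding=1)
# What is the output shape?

Input shape: (9, 123, 40, 102)
Output shape: (9, 123, 20, 51)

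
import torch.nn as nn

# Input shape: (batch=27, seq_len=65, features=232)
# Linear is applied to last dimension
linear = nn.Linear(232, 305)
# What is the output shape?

Input shape: (27, 65, 232)
Output shape: (27, 65, 305)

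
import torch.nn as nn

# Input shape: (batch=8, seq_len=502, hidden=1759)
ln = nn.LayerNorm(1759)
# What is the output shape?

Input shape: (8, 502, 1759)
Output shape: (8, 502, 1759)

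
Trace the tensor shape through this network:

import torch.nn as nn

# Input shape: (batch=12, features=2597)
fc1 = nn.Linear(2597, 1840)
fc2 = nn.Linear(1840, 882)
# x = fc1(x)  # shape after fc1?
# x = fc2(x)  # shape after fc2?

Input shape: (12, 2597)
  -> after fc1: (12, 1840)
Output shape: (12, 882)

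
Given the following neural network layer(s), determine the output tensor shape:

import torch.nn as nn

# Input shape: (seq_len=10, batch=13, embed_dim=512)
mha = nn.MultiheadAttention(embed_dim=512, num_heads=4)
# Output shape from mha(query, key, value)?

Input shape: (10, 13, 512)
Output shape: (10, 13, 512)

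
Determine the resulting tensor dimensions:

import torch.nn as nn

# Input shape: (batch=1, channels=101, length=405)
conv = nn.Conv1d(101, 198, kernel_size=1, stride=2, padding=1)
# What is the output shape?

Input shape: (1, 101, 405)
Output shape: (1, 198, 204)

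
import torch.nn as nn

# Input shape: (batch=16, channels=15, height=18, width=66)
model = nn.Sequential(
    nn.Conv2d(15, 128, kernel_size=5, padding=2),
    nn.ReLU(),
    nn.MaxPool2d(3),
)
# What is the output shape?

Input shape: (16, 15, 18, 66)
  -> after Conv2d: (16, 128, 18, 66)
  -> after ReLU: (16, 128, 18, 66)
Output shape: (16, 128, 6, 22)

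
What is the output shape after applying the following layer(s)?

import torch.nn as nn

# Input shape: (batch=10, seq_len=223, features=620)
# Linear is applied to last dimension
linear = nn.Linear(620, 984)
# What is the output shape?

Input shape: (10, 223, 620)
Output shape: (10, 223, 984)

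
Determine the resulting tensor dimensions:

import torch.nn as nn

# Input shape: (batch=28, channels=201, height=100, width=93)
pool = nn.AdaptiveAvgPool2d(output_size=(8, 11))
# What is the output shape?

Input shape: (28, 201, 100, 93)
Output shape: (28, 201, 8, 11)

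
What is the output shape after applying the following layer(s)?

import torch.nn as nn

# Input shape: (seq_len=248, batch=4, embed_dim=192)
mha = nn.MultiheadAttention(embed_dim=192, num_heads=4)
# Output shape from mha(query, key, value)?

Input shape: (248, 4, 192)
Output shape: (248, 4, 192)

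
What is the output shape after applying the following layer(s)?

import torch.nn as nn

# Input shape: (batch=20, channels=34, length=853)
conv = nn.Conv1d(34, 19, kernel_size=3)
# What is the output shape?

Input shape: (20, 34, 853)
Output shape: (20, 19, 851)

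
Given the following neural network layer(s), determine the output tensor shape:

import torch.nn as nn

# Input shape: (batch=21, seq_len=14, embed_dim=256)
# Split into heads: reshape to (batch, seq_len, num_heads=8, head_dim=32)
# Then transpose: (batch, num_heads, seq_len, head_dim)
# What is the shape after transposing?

Input shape: (21, 14, 256)
  -> after reshape: (21, 14, 8, 32)
Output shape: (21, 8, 14, 32)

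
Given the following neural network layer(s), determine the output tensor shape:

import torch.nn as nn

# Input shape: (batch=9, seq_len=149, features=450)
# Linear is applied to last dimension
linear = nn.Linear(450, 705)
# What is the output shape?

Input shape: (9, 149, 450)
Output shape: (9, 149, 705)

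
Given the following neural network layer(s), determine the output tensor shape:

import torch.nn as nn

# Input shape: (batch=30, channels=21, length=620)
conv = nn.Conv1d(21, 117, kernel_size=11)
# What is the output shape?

Input shape: (30, 21, 620)
Output shape: (30, 117, 610)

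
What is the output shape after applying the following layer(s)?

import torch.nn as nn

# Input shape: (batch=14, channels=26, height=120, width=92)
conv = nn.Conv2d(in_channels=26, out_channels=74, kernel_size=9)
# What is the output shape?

Input shape: (14, 26, 120, 92)
Output shape: (14, 74, 112, 84)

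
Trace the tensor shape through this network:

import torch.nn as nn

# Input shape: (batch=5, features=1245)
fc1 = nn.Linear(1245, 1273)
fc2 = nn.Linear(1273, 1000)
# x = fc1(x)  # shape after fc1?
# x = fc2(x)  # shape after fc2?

Input shape: (5, 1245)
  -> after fc1: (5, 1273)
Output shape: (5, 1000)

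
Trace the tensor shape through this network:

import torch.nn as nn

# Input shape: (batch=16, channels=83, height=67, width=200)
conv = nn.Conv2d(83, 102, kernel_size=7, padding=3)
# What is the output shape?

Input shape: (16, 83, 67, 200)
Output shape: (16, 102, 67, 200)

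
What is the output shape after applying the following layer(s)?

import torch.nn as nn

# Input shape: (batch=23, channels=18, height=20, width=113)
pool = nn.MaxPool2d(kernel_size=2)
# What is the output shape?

Input shape: (23, 18, 20, 113)
Output shape: (23, 18, 10, 56)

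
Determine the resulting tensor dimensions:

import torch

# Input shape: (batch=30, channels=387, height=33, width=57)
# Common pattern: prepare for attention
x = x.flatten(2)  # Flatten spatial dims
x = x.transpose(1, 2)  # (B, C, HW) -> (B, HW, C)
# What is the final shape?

Input shape: (30, 387, 33, 57)
  -> after flatten(2): (30, 387, 1881)
Output shape: (30, 1881, 387)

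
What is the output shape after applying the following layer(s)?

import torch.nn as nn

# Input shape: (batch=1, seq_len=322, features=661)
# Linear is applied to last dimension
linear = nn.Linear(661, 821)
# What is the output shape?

Input shape: (1, 322, 661)
Output shape: (1, 322, 821)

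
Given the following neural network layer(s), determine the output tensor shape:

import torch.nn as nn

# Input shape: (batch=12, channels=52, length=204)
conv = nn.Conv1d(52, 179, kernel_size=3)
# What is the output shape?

Input shape: (12, 52, 204)
Output shape: (12, 179, 202)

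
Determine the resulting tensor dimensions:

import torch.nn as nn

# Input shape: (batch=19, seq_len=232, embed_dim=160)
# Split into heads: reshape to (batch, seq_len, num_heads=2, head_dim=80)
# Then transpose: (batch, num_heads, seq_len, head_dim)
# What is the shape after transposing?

Input shape: (19, 232, 160)
  -> after reshape: (19, 232, 2, 80)
Output shape: (19, 2, 232, 80)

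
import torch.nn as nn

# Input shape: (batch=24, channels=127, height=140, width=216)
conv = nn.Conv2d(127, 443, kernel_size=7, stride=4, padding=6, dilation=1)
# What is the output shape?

Input shape: (24, 127, 140, 216)
Output shape: (24, 443, 37, 56)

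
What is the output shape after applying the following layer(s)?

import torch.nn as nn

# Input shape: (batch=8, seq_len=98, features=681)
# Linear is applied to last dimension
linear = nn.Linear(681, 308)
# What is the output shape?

Input shape: (8, 98, 681)
Output shape: (8, 98, 308)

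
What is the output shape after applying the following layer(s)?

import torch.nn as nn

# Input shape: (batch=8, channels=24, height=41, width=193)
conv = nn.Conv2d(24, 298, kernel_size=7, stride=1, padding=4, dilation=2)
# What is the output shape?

Input shape: (8, 24, 41, 193)
Output shape: (8, 298, 37, 189)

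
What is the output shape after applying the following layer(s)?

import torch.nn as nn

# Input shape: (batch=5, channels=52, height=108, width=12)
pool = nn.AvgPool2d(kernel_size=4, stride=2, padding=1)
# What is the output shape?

Input shape: (5, 52, 108, 12)
Output shape: (5, 52, 54, 6)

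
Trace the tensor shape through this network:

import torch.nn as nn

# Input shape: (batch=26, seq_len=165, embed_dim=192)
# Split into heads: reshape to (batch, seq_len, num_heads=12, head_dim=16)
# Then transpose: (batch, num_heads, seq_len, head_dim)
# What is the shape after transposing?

Input shape: (26, 165, 192)
  -> after reshape: (26, 165, 12, 16)
Output shape: (26, 12, 165, 16)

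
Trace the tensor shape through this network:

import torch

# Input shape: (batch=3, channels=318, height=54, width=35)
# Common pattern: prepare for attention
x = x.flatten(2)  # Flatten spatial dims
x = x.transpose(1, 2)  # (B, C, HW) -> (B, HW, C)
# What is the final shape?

Input shape: (3, 318, 54, 35)
  -> after flatten(2): (3, 318, 1890)
Output shape: (3, 1890, 318)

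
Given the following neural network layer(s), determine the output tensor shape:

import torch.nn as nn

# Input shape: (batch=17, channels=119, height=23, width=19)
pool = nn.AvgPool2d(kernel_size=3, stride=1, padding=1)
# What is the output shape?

Input shape: (17, 119, 23, 19)
Output shape: (17, 119, 23, 19)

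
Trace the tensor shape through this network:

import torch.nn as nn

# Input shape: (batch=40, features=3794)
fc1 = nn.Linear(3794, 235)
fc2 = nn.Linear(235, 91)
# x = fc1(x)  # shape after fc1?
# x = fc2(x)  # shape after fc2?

Input shape: (40, 3794)
  -> after fc1: (40, 235)
Output shape: (40, 91)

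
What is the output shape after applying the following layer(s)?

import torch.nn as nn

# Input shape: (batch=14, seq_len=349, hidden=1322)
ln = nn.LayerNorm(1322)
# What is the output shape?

Input shape: (14, 349, 1322)
Output shape: (14, 349, 1322)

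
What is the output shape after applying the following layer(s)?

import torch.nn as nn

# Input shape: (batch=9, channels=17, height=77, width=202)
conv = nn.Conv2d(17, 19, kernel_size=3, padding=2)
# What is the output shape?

Input shape: (9, 17, 77, 202)
Output shape: (9, 19, 79, 204)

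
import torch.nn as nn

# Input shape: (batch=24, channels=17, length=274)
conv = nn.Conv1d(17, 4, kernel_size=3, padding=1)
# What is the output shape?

Input shape: (24, 17, 274)
Output shape: (24, 4, 274)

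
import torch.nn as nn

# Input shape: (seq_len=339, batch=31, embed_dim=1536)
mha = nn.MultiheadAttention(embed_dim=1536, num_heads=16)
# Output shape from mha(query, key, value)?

Input shape: (339, 31, 1536)
Output shape: (339, 31, 1536)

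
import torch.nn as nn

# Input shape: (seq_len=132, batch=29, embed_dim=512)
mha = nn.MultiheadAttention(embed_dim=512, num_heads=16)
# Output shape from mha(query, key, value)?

Input shape: (132, 29, 512)
Output shape: (132, 29, 512)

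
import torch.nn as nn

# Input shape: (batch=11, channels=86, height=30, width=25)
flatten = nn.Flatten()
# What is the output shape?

Input shape: (11, 86, 30, 25)
Output shape: (11, 64500)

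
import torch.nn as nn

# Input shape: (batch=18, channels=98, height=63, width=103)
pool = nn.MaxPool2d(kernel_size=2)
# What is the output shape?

Input shape: (18, 98, 63, 103)
Output shape: (18, 98, 31, 51)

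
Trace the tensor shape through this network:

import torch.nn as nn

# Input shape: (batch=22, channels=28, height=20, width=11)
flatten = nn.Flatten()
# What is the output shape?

Input shape: (22, 28, 20, 11)
Output shape: (22, 6160)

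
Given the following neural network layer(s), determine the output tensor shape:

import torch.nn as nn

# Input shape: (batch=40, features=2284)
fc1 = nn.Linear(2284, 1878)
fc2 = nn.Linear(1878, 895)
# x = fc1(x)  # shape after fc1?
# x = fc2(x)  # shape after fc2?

Input shape: (40, 2284)
  -> after fc1: (40, 1878)
Output shape: (40, 895)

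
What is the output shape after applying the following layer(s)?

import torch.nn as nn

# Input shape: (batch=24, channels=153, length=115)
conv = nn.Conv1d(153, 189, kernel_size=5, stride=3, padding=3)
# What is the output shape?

Input shape: (24, 153, 115)
Output shape: (24, 189, 39)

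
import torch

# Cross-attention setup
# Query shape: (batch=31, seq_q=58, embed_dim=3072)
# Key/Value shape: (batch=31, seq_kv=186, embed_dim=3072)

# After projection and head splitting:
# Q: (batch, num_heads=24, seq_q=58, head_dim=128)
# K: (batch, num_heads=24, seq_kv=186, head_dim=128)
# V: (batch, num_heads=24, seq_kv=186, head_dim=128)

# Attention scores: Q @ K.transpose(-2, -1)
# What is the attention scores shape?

Input shape: (31, 58, 3072)
Output shape: (31, 24, 58, 186)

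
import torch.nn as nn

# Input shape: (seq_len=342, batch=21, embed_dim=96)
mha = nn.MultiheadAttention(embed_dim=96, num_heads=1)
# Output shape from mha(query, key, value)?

Input shape: (342, 21, 96)
Output shape: (342, 21, 96)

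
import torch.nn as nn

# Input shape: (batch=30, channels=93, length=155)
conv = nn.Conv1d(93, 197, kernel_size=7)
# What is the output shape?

Input shape: (30, 93, 155)
Output shape: (30, 197, 149)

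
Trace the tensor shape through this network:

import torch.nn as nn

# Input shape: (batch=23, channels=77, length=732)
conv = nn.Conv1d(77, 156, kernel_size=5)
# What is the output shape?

Input shape: (23, 77, 732)
Output shape: (23, 156, 728)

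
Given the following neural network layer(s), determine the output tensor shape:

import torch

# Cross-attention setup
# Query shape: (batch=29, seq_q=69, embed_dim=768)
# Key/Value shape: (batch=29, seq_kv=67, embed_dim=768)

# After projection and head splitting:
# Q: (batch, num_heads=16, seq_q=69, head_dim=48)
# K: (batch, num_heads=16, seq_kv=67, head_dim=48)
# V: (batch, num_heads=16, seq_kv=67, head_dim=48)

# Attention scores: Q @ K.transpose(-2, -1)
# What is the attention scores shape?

Input shape: (29, 69, 768)
Output shape: (29, 16, 69, 67)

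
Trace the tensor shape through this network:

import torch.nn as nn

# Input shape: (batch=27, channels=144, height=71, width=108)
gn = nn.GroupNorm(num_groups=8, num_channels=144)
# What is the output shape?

Input shape: (27, 144, 71, 108)
Output shape: (27, 144, 71, 108)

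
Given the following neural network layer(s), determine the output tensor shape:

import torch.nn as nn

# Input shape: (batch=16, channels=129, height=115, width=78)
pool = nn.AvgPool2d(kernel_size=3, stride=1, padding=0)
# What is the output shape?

Input shape: (16, 129, 115, 78)
Output shape: (16, 129, 113, 76)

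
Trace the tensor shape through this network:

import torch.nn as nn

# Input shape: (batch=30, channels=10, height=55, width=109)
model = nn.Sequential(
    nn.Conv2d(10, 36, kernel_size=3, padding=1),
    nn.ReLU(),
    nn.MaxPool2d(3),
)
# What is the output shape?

Input shape: (30, 10, 55, 109)
  -> after Conv2d: (30, 36, 55, 109)
  -> after ReLU: (30, 36, 55, 109)
Output shape: (30, 36, 18, 36)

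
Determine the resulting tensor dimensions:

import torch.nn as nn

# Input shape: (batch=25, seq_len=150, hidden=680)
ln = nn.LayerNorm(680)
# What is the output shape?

Input shape: (25, 150, 680)
Output shape: (25, 150, 680)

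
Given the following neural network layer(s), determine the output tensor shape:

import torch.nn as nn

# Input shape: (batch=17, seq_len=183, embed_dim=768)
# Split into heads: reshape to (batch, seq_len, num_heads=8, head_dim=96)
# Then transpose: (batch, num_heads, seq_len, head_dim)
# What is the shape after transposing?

Input shape: (17, 183, 768)
  -> after reshape: (17, 183, 8, 96)
Output shape: (17, 8, 183, 96)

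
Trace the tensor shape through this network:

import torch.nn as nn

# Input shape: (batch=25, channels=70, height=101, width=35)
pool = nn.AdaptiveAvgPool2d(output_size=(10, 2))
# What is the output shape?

Input shape: (25, 70, 101, 35)
Output shape: (25, 70, 10, 2)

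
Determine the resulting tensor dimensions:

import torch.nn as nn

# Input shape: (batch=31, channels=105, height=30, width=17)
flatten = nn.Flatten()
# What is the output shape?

Input shape: (31, 105, 30, 17)
Output shape: (31, 53550)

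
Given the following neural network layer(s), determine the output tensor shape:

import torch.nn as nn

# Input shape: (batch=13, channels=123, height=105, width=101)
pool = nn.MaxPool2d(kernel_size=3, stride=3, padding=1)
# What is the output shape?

Input shape: (13, 123, 105, 101)
Output shape: (13, 123, 35, 34)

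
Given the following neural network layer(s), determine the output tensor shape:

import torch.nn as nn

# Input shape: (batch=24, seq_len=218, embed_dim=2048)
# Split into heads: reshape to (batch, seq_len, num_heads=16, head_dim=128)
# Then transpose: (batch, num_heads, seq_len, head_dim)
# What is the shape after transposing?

Input shape: (24, 218, 2048)
  -> after reshape: (24, 218, 16, 128)
Output shape: (24, 16, 218, 128)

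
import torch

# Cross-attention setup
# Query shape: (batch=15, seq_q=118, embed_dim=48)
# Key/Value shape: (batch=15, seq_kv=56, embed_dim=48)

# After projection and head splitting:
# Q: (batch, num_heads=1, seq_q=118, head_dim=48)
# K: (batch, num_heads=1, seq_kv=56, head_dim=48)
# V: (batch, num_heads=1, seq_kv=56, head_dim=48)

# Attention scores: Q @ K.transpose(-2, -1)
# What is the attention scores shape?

Input shape: (15, 118, 48)
Output shape: (15, 1, 118, 56)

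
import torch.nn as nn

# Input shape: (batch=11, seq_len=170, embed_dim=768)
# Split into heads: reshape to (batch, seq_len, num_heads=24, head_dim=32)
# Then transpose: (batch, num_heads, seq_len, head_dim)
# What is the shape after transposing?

Input shape: (11, 170, 768)
  -> after reshape: (11, 170, 24, 32)
Output shape: (11, 24, 170, 32)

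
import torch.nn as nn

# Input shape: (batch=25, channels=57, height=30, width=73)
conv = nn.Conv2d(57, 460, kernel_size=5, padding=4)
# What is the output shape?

Input shape: (25, 57, 30, 73)
Output shape: (25, 460, 34, 77)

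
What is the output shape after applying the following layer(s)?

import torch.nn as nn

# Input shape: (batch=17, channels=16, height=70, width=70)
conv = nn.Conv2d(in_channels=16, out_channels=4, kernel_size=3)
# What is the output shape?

Input shape: (17, 16, 70, 70)
Output shape: (17, 4, 68, 68)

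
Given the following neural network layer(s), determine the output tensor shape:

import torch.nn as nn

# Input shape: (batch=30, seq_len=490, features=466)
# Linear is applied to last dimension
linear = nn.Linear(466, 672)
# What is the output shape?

Input shape: (30, 490, 466)
Output shape: (30, 490, 672)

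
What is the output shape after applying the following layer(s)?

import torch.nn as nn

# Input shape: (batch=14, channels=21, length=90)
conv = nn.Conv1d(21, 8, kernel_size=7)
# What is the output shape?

Input shape: (14, 21, 90)
Output shape: (14, 8, 84)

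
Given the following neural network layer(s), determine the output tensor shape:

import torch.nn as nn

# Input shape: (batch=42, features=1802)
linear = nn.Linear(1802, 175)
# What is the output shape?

Input shape: (42, 1802)
Output shape: (42, 175)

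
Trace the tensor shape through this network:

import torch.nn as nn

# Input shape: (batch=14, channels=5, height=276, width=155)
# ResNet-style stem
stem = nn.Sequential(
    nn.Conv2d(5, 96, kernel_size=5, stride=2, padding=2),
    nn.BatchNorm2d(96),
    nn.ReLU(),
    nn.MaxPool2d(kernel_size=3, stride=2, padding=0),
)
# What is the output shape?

Input shape: (14, 5, 276, 155)
  -> after Conv2d 5x5 stride=2: (14, 96, 138, 78)
Output shape: (14, 96, 68, 38)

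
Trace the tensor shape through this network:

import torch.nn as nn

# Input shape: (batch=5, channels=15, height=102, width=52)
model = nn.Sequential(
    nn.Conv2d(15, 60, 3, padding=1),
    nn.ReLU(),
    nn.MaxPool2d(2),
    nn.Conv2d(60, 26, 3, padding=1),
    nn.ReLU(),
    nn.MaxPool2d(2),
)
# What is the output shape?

Input shape: (5, 15, 102, 52)
  -> after first Conv2d: (5, 60, 102, 52)
  -> after first MaxPool2d: (5, 60, 51, 26)
  -> after second Conv2d: (5, 26, 51, 26)
Output shape: (5, 26, 25, 13)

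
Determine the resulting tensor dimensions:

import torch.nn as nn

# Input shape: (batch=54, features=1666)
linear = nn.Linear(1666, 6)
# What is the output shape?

Input shape: (54, 1666)
Output shape: (54, 6)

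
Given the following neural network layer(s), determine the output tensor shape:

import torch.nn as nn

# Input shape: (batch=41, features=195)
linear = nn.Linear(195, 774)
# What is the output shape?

Input shape: (41, 195)
Output shape: (41, 774)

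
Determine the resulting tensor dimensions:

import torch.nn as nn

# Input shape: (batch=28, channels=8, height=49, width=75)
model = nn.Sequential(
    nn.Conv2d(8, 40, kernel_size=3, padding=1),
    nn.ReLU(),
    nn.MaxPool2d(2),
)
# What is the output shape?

Input shape: (28, 8, 49, 75)
  -> after Conv2d: (28, 40, 49, 75)
  -> after ReLU: (28, 40, 49, 75)
Output shape: (28, 40, 24, 37)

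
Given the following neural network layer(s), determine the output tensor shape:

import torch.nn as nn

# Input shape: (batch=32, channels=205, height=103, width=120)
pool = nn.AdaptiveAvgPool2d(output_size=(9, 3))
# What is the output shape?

Input shape: (32, 205, 103, 120)
Output shape: (32, 205, 9, 3)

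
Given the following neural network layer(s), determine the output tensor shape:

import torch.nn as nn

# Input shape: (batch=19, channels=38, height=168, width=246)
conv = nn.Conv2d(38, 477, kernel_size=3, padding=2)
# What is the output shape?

Input shape: (19, 38, 168, 246)
Output shape: (19, 477, 170, 248)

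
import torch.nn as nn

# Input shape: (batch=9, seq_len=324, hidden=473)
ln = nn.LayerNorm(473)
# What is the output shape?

Input shape: (9, 324, 473)
Output shape: (9, 324, 473)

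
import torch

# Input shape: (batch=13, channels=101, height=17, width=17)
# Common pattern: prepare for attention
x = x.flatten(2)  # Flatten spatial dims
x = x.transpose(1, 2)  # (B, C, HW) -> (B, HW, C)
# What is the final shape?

Input shape: (13, 101, 17, 17)
  -> after flatten(2): (13, 101, 289)
Output shape: (13, 289, 101)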